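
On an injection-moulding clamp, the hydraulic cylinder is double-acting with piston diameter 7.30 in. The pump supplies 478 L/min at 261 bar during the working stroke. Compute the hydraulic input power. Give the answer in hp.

W ≈ 279 hp

Hydraulic power = P × Q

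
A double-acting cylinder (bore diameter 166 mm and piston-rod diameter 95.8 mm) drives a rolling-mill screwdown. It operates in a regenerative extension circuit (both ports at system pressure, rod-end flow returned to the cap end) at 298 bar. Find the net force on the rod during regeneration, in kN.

With equal pressure on both faces, forces on the annular region cancel; the net push is pressure × rod cross-section.
Rod cross-section A_rod = π/4 × (95.8 mm)² = 7208 mm^2
F = P × A_rod

F ≈ 215 kN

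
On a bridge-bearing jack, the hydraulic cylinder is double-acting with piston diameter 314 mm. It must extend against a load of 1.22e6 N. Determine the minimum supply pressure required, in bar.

P ≈ 158 bar

Cap-side area A_cap = π/4 × (314 mm)² = 77440 mm^2
P = F / A = 1.22e6 N / A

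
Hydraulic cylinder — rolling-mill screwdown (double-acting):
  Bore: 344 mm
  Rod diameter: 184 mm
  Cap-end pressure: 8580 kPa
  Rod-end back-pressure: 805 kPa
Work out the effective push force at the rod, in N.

F ≈ 7.44e5 N

Cap-side area A_cap = π/4 × (344 mm)² = 92940 mm^2
Rod-side annular area A_ann = π/4 × (344² − 184²) = 66350 mm^2
Net thrust = P_cap·A_cap − P_rod·A_ann = 7.974e5 N − 53410 N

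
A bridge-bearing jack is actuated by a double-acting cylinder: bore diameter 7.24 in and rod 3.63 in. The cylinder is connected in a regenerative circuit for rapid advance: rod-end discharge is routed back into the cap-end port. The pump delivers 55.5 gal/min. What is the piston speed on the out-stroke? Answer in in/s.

In regeneration the rod-end outflow joins the pump flow into the cap end, so the net volume the pump must supply per unit advance equals the rod cross-section area.
Rod cross-section A_rod = π/4 × (3.63 in)² = 10.35 in^2
v = Q_pump / A_rod

v ≈ 20.6 in/s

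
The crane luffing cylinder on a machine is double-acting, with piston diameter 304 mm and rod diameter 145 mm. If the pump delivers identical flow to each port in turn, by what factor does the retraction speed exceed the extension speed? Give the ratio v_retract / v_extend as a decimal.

v_ret/v_ext ≈ 1.29

Cap-side area A_cap = π/4 × (304 mm)² = 72580 mm^2
Rod-side annular area A_ann = π/4 × (304² − 145²) = 56070 mm^2
For equal Q, v ∝ 1/A, so v_ret/v_ext = A_cap/A_ann.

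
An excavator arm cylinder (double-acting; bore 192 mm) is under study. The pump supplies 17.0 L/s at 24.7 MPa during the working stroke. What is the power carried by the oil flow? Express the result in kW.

W ≈ 420 kW

Hydraulic power = P × Q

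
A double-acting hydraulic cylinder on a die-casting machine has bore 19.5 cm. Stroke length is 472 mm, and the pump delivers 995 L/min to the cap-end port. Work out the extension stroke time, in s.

Cap-side area A_cap = π/4 × (19.5 cm)² = 298.6 cm^2
Swept volume V = A × L; t = V / Q = A·L / Q

t ≈ 0.850 s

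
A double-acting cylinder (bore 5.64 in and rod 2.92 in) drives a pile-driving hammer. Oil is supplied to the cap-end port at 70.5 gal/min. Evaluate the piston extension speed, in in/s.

v ≈ 10.9 in/s

Cap-side area A_cap = π/4 × (5.64 in)² = 24.98 in^2
v = Q / A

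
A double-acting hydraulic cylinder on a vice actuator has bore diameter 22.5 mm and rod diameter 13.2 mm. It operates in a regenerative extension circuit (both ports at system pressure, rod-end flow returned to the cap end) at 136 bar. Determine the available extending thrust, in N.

F ≈ 1860 N

With equal pressure on both faces, forces on the annular region cancel; the net push is pressure × rod cross-section.
Rod cross-section A_rod = π/4 × (13.2 mm)² = 136.8 mm^2
F = P × A_rod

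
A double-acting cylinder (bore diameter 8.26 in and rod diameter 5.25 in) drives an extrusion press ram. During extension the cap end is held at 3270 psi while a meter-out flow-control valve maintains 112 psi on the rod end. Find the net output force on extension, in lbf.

F ≈ 1.72e5 lbf

Cap-side area A_cap = π/4 × (8.26 in)² = 53.59 in^2
Rod-side annular area A_ann = π/4 × (8.26² − 5.25²) = 31.94 in^2
Net thrust = P_cap·A_cap − P_rod·A_ann = 1.752e5 lbf − 3577 lbf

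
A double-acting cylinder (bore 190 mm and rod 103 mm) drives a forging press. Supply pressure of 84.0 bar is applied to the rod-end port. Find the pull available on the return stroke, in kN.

F ≈ 168 kN

Rod-side annular area A_ann = π/4 × (190² − 103²) = 20020 mm^2
On retraction the pressure acts on the annular area (bore minus rod).
F = P × A_ann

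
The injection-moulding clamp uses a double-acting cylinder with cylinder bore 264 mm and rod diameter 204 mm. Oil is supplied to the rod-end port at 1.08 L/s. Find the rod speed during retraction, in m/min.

v ≈ 2.94 m/min

Rod-side annular area A_ann = π/4 × (264² − 204²) = 22050 mm^2
Flow into the rod-end port fills the annular volume.
v = Q / A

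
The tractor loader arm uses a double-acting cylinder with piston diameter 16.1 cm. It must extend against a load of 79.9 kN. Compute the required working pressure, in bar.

Cap-side area A_cap = π/4 × (16.1 cm)² = 203.6 cm^2
P = F / A = 79.9 kN / A

P ≈ 39.2 bar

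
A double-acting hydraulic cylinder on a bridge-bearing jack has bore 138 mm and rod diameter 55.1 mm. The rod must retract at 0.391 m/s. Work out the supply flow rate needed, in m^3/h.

Rod-side annular area A_ann = π/4 × (138² − 55.1²) = 12570 mm^2
Q = A × v

Q ≈ 17.7 m^3/h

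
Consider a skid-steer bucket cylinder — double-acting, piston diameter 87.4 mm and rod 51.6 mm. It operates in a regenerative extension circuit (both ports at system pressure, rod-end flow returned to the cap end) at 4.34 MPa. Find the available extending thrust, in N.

With equal pressure on both faces, forces on the annular region cancel; the net push is pressure × rod cross-section.
Rod cross-section A_rod = π/4 × (51.6 mm)² = 2091 mm^2
F = P × A_rod

F ≈ 9080 N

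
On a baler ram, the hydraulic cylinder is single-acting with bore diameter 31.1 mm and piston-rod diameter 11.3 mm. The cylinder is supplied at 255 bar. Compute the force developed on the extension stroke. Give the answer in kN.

F ≈ 19.4 kN

Cap-side area A_cap = π/4 × (31.1 mm)² = 759.6 mm^2
F = P × A_cap = 255 bar × A_cap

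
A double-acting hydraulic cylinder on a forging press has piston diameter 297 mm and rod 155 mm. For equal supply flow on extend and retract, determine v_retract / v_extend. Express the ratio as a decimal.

v_ret/v_ext ≈ 1.37

Cap-side area A_cap = π/4 × (297 mm)² = 69280 mm^2
Rod-side annular area A_ann = π/4 × (297² − 155²) = 50410 mm^2
For equal Q, v ∝ 1/A, so v_ret/v_ext = A_cap/A_ann.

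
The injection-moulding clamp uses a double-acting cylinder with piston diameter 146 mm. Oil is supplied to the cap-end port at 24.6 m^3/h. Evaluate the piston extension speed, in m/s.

v ≈ 0.408 m/s

Cap-side area A_cap = π/4 × (146 mm)² = 16740 mm^2
v = Q / A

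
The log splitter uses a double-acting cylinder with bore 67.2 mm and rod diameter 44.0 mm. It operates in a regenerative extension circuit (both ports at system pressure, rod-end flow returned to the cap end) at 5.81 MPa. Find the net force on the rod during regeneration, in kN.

With equal pressure on both faces, forces on the annular region cancel; the net push is pressure × rod cross-section.
Rod cross-section A_rod = π/4 × (44.0 mm)² = 1521 mm^2
F = P × A_rod

F ≈ 8.83 kN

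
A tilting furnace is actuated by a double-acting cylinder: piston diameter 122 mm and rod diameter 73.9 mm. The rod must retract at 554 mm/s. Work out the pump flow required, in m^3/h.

Rod-side annular area A_ann = π/4 × (122² − 73.9²) = 7401 mm^2
Q = A × v

Q ≈ 14.8 m^3/h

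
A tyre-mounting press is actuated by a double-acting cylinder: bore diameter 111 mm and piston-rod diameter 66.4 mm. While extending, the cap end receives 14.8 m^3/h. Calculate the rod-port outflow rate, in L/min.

Cap-side area A_cap = π/4 × (111 mm)² = 9677 mm^2
Rod-side annular area A_ann = π/4 × (111² − 66.4²) = 6214 mm^2
Piston speed v = Q_in/A_cap; rod-end outflow Q_out = v × A_ann = Q_in × A_ann/A_cap.

Q_out ≈ 158 L/min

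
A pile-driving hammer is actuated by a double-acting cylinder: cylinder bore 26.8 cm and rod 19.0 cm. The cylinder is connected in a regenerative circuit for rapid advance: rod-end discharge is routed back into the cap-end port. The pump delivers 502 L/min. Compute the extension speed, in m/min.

v ≈ 17.7 m/min

In regeneration the rod-end outflow joins the pump flow into the cap end, so the net volume the pump must supply per unit advance equals the rod cross-section area.
Rod cross-section A_rod = π/4 × (19.0 cm)² = 283.5 cm^2
v = Q_pump / A_rod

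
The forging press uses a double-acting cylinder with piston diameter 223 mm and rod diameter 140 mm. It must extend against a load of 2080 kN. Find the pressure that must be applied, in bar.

P ≈ 533 bar

Cap-side area A_cap = π/4 × (223 mm)² = 39060 mm^2
P = F / A = 2080 kN / A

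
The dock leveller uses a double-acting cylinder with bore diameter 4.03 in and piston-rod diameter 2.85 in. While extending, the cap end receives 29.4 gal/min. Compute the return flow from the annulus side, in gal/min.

Cap-side area A_cap = π/4 × (4.03 in)² = 12.76 in^2
Rod-side annular area A_ann = π/4 × (4.03² − 2.85²) = 6.376 in^2
Piston speed v = Q_in/A_cap; rod-end outflow Q_out = v × A_ann = Q_in × A_ann/A_cap.

Q_out ≈ 14.7 gal/min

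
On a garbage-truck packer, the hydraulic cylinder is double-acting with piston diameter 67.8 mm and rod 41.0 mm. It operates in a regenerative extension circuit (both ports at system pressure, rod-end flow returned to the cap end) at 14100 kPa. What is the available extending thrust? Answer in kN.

With equal pressure on both faces, forces on the annular region cancel; the net push is pressure × rod cross-section.
Rod cross-section A_rod = π/4 × (41.0 mm)² = 1320 mm^2
F = P × A_rod

F ≈ 18.6 kN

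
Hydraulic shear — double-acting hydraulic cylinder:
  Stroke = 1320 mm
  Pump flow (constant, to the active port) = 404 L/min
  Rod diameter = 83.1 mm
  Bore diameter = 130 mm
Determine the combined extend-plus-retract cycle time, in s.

Cap-side area A_cap = π/4 × (130 mm)² = 13270 mm^2
Rod-side annular area A_ann = π/4 × (130² − 83.1²) = 7850 mm^2
t_ext = A_cap·L/Q = 2.602 s
t_ret = A_ann·L/Q = 1.539 s
t_cycle = t_ext + t_ret

t ≈ 4.14 s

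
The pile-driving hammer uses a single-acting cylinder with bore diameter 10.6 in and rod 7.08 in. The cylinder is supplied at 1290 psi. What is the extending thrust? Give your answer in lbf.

F ≈ 1.14e5 lbf

Cap-side area A_cap = π/4 × (10.6 in)² = 88.25 in^2
F = P × A_cap = 1290 psi × A_cap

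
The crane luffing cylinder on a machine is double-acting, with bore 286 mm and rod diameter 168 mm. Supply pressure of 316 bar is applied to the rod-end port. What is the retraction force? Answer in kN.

Rod-side annular area A_ann = π/4 × (286² − 168²) = 42080 mm^2
On retraction the pressure acts on the annular area (bore minus rod).
F = P × A_ann

F ≈ 1330 kN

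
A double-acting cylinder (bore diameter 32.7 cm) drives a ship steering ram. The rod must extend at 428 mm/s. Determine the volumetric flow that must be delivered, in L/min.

Q ≈ 2160 L/min

Cap-side area A_cap = π/4 × (32.7 cm)² = 839.8 cm^2
Q = A × v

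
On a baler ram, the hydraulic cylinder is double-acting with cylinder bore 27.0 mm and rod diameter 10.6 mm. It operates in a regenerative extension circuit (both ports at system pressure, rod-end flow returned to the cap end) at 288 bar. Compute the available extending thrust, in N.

F ≈ 2540 N

With equal pressure on both faces, forces on the annular region cancel; the net push is pressure × rod cross-section.
Rod cross-section A_rod = π/4 × (10.6 mm)² = 88.25 mm^2
F = P × A_rod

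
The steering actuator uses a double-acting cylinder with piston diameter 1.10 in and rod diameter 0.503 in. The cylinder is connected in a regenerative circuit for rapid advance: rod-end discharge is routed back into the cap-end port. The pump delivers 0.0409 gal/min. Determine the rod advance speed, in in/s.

v ≈ 0.792 in/s

In regeneration the rod-end outflow joins the pump flow into the cap end, so the net volume the pump must supply per unit advance equals the rod cross-section area.
Rod cross-section A_rod = π/4 × (0.503 in)² = 0.1987 in^2
v = Q_pump / A_rod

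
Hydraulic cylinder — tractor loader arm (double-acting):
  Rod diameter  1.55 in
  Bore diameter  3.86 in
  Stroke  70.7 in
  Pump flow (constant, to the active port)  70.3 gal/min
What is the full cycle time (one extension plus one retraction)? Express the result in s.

t ≈ 5.62 s

Cap-side area A_cap = π/4 × (3.86 in)² = 11.70 in^2
Rod-side annular area A_ann = π/4 × (3.86² − 1.55²) = 9.815 in^2
t_ext = A_cap·L/Q = 3.057 s
t_ret = A_ann·L/Q = 2.564 s
t_cycle = t_ext + t_ret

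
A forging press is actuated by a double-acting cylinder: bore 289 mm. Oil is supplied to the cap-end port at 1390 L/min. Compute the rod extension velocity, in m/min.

Cap-side area A_cap = π/4 × (289 mm)² = 65600 mm^2
v = Q / A

v ≈ 21.2 m/min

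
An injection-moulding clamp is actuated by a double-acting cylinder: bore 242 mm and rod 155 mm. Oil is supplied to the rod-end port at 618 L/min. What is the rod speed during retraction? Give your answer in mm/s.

v ≈ 380 mm/s

Rod-side annular area A_ann = π/4 × (242² − 155²) = 27130 mm^2
Flow into the rod-end port fills the annular volume.
v = Q / A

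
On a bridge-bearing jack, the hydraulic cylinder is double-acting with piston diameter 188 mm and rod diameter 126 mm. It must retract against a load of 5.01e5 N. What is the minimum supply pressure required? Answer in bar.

Rod-side annular area A_ann = π/4 × (188² − 126²) = 15290 mm^2
Retraction: pressure acts on the annular area.
P = F / A = 5.01e5 N / A

P ≈ 328 bar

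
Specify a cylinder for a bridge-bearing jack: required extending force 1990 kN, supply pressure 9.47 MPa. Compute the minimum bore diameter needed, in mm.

D ≈ 517 mm

Extension force acts on the full piston face: F = P × (π/4)D².
D = √(4F / (πP)) = √(4 × 1990 kN / (π × 9.47 MPa))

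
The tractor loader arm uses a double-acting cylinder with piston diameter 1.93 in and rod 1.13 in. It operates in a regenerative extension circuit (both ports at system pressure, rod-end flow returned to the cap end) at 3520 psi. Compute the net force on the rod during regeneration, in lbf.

F ≈ 3530 lbf

With equal pressure on both faces, forces on the annular region cancel; the net push is pressure × rod cross-section.
Rod cross-section A_rod = π/4 × (1.13 in)² = 1.003 in^2
F = P × A_rod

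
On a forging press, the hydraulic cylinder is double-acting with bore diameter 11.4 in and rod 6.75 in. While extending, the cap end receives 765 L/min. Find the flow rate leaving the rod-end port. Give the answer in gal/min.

Q_out ≈ 131 gal/min

Cap-side area A_cap = π/4 × (11.4 in)² = 102.1 in^2
Rod-side annular area A_ann = π/4 × (11.4² − 6.75²) = 66.29 in^2
Piston speed v = Q_in/A_cap; rod-end outflow Q_out = v × A_ann = Q_in × A_ann/A_cap.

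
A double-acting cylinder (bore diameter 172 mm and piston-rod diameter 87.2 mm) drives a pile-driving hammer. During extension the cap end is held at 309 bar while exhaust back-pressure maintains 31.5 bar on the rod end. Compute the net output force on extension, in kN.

Cap-side area A_cap = π/4 × (172 mm)² = 23240 mm^2
Rod-side annular area A_ann = π/4 × (172² − 87.2²) = 17260 mm^2
Net thrust = P_cap·A_cap − P_rod·A_ann = 718.0 kN − 54.38 kN

F ≈ 664 kN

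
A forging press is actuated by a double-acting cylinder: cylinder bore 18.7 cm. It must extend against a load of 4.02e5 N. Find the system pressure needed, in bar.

Cap-side area A_cap = π/4 × (18.7 cm)² = 274.6 cm^2
P = F / A = 4.02e5 N / A

P ≈ 146 bar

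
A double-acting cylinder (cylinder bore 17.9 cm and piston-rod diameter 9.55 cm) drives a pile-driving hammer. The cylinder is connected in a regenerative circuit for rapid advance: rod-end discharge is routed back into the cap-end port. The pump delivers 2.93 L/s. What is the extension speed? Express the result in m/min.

v ≈ 24.5 m/min

In regeneration the rod-end outflow joins the pump flow into the cap end, so the net volume the pump must supply per unit advance equals the rod cross-section area.
Rod cross-section A_rod = π/4 × (9.55 cm)² = 71.63 cm^2
v = Q_pump / A_rod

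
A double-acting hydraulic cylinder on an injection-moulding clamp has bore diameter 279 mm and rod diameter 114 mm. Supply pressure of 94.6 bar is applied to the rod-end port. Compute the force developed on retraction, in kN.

Rod-side annular area A_ann = π/4 × (279² − 114²) = 50930 mm^2
On retraction the pressure acts on the annular area (bore minus rod).
F = P × A_ann

F ≈ 482 kN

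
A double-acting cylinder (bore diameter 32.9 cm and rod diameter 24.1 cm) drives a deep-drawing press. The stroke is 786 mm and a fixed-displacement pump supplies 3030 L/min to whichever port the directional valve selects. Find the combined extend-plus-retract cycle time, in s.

t ≈ 1.94 s

Cap-side area A_cap = π/4 × (32.9 cm)² = 850.1 cm^2
Rod-side annular area A_ann = π/4 × (32.9² − 24.1²) = 394.0 cm^2
t_ext = A_cap·L/Q = 1.323 s
t_ret = A_ann·L/Q = 0.6132 s
t_cycle = t_ext + t_ret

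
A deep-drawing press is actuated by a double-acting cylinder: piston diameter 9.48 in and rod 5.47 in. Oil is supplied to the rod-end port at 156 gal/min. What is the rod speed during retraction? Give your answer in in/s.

v ≈ 12.8 in/s

Rod-side annular area A_ann = π/4 × (9.48² − 5.47²) = 47.08 in^2
Flow into the rod-end port fills the annular volume.
v = Q / A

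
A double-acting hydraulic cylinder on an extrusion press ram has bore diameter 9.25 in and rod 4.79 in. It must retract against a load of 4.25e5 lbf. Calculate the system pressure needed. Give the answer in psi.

P ≈ 8640 psi

Rod-side annular area A_ann = π/4 × (9.25² − 4.79²) = 49.18 in^2
Retraction: pressure acts on the annular area.
P = F / A = 4.25e5 lbf / A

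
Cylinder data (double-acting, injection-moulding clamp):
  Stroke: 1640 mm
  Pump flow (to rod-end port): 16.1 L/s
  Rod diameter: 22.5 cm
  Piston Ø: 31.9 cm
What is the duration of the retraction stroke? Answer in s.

Rod-side annular area A_ann = π/4 × (31.9² − 22.5²) = 401.6 cm^2
Swept volume V = A × L; t = V / Q = A·L / Q

t ≈ 4.09 s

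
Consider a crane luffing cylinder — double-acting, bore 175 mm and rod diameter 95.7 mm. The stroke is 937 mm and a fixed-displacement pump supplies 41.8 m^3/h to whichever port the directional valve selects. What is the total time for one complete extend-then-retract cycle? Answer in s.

Cap-side area A_cap = π/4 × (175 mm)² = 24050 mm^2
Rod-side annular area A_ann = π/4 × (175² − 95.7²) = 16860 mm^2
t_ext = A_cap·L/Q = 1.941 s
t_ret = A_ann·L/Q = 1.361 s
t_cycle = t_ext + t_ret

t ≈ 3.30 s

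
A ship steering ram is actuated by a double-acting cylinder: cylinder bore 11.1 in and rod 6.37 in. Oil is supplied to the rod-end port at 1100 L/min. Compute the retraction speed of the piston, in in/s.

v ≈ 17.2 in/s

Rod-side annular area A_ann = π/4 × (11.1² − 6.37²) = 64.90 in^2
Flow into the rod-end port fills the annular volume.
v = Q / A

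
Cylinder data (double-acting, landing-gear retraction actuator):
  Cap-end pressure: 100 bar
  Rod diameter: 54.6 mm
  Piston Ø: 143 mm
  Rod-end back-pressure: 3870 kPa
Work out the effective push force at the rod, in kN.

F ≈ 108 kN

Cap-side area A_cap = π/4 × (143 mm)² = 16060 mm^2
Rod-side annular area A_ann = π/4 × (143² − 54.6²) = 13720 mm^2
Net thrust = P_cap·A_cap − P_rod·A_ann = 160.6 kN − 53.09 kN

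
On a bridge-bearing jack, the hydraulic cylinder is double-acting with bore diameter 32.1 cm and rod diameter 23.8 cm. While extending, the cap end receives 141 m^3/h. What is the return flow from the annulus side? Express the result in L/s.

Q_out ≈ 17.6 L/s

Cap-side area A_cap = π/4 × (32.1 cm)² = 809.3 cm^2
Rod-side annular area A_ann = π/4 × (32.1² − 23.8²) = 364.4 cm^2
Piston speed v = Q_in/A_cap; rod-end outflow Q_out = v × A_ann = Q_in × A_ann/A_cap.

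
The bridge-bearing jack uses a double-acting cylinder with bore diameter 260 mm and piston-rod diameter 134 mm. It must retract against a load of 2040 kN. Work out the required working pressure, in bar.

P ≈ 523 bar

Rod-side annular area A_ann = π/4 × (260² − 134²) = 38990 mm^2
Retraction: pressure acts on the annular area.
P = F / A = 2040 kN / A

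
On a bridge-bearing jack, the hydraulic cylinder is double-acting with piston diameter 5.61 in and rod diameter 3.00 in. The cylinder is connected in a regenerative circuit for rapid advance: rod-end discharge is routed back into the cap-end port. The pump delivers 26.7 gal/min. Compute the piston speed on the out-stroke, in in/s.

v ≈ 14.5 in/s

In regeneration the rod-end outflow joins the pump flow into the cap end, so the net volume the pump must supply per unit advance equals the rod cross-section area.
Rod cross-section A_rod = π/4 × (3.00 in)² = 7.069 in^2
v = Q_pump / A_rod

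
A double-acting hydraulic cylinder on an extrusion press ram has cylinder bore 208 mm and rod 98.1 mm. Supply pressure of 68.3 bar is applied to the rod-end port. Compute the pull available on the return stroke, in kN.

F ≈ 180 kN

Rod-side annular area A_ann = π/4 × (208² − 98.1²) = 26420 mm^2
On retraction the pressure acts on the annular area (bore minus rod).
F = P × A_ann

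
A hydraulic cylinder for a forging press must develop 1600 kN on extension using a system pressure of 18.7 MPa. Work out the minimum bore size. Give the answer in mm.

Extension force acts on the full piston face: F = P × (π/4)D².
D = √(4F / (πP)) = √(4 × 1600 kN / (π × 18.7 MPa))

D ≈ 330 mm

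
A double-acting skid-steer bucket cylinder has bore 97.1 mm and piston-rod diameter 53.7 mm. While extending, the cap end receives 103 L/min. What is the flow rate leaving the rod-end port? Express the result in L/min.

Cap-side area A_cap = π/4 × (97.1 mm)² = 7405 mm^2
Rod-side annular area A_ann = π/4 × (97.1² − 53.7²) = 5140 mm^2
Piston speed v = Q_in/A_cap; rod-end outflow Q_out = v × A_ann = Q_in × A_ann/A_cap.

Q_out ≈ 71.5 L/min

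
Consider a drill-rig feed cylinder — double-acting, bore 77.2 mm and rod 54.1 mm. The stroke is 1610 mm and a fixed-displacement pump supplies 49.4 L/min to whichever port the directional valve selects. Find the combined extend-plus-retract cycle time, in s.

Cap-side area A_cap = π/4 × (77.2 mm)² = 4681 mm^2
Rod-side annular area A_ann = π/4 × (77.2² − 54.1²) = 2382 mm^2
t_ext = A_cap·L/Q = 9.153 s
t_ret = A_ann·L/Q = 4.658 s
t_cycle = t_ext + t_ret

t ≈ 13.8 s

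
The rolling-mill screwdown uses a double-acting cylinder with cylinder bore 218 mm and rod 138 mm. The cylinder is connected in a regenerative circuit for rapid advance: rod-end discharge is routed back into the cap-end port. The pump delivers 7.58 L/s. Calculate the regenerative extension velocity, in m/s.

In regeneration the rod-end outflow joins the pump flow into the cap end, so the net volume the pump must supply per unit advance equals the rod cross-section area.
Rod cross-section A_rod = π/4 × (138 mm)² = 14960 mm^2
v = Q_pump / A_rod

v ≈ 0.507 m/s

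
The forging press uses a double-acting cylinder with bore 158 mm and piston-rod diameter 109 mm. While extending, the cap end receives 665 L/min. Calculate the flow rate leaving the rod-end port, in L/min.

Cap-side area A_cap = π/4 × (158 mm)² = 19610 mm^2
Rod-side annular area A_ann = π/4 × (158² − 109²) = 10280 mm^2
Piston speed v = Q_in/A_cap; rod-end outflow Q_out = v × A_ann = Q_in × A_ann/A_cap.

Q_out ≈ 349 L/min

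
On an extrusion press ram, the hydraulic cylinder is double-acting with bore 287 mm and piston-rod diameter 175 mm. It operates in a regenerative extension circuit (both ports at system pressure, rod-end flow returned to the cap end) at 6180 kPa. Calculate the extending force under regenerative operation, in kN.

With equal pressure on both faces, forces on the annular region cancel; the net push is pressure × rod cross-section.
Rod cross-section A_rod = π/4 × (175 mm)² = 24050 mm^2
F = P × A_rod

F ≈ 149 kN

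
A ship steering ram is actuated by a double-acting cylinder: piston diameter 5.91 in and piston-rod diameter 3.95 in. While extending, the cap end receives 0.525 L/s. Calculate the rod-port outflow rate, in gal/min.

Cap-side area A_cap = π/4 × (5.91 in)² = 27.43 in^2
Rod-side annular area A_ann = π/4 × (5.91² − 3.95²) = 15.18 in^2
Piston speed v = Q_in/A_cap; rod-end outflow Q_out = v × A_ann = Q_in × A_ann/A_cap.

Q_out ≈ 4.60 gal/min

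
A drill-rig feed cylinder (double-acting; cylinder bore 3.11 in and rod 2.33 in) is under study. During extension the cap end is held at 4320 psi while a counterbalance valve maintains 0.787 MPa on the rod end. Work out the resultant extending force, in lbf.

Cap-side area A_cap = π/4 × (3.11 in)² = 7.596 in^2
Rod-side annular area A_ann = π/4 × (3.11² − 2.33²) = 3.333 in^2
Net thrust = P_cap·A_cap − P_rod·A_ann = 32820 lbf − 380.4 lbf

F ≈ 32400 lbf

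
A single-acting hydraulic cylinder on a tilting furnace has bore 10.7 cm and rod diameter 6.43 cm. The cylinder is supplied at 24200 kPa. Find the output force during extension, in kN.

Cap-side area A_cap = π/4 × (10.7 cm)² = 89.92 cm^2
F = P × A_cap = 24200 kPa × A_cap

F ≈ 218 kN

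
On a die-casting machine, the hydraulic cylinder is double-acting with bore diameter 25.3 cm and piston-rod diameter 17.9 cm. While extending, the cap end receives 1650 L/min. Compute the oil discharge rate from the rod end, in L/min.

Cap-side area A_cap = π/4 × (25.3 cm)² = 502.7 cm^2
Rod-side annular area A_ann = π/4 × (25.3² − 17.9²) = 251.1 cm^2
Piston speed v = Q_in/A_cap; rod-end outflow Q_out = v × A_ann = Q_in × A_ann/A_cap.

Q_out ≈ 824 L/min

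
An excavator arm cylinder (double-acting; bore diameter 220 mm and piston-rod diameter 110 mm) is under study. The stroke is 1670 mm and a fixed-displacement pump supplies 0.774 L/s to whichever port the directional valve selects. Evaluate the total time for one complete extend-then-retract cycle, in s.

t ≈ 144 s

Cap-side area A_cap = π/4 × (220 mm)² = 38010 mm^2
Rod-side annular area A_ann = π/4 × (220² − 110²) = 28510 mm^2
t_ext = A_cap·L/Q = 82.02 s
t_ret = A_ann·L/Q = 61.51 s
t_cycle = t_ext + t_ret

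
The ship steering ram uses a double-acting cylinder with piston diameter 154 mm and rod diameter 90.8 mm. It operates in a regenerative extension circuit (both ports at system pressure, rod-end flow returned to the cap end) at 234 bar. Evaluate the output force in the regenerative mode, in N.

F ≈ 1.52e5 N

With equal pressure on both faces, forces on the annular region cancel; the net push is pressure × rod cross-section.
Rod cross-section A_rod = π/4 × (90.8 mm)² = 6475 mm^2
F = P × A_rod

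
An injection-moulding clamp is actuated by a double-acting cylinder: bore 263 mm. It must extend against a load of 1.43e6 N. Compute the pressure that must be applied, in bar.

P ≈ 263 bar

Cap-side area A_cap = π/4 × (263 mm)² = 54330 mm^2
P = F / A = 1.43e6 N / A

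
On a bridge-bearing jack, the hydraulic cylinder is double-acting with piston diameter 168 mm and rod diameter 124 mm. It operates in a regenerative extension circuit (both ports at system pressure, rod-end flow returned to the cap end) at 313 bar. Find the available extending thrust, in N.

With equal pressure on both faces, forces on the annular region cancel; the net push is pressure × rod cross-section.
Rod cross-section A_rod = π/4 × (124 mm)² = 12080 mm^2
F = P × A_rod

F ≈ 3.78e5 N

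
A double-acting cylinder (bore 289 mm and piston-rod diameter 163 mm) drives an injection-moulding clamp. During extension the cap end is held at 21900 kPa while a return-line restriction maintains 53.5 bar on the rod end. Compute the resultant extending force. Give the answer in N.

Cap-side area A_cap = π/4 × (289 mm)² = 65600 mm^2
Rod-side annular area A_ann = π/4 × (289² − 163²) = 44730 mm^2
Net thrust = P_cap·A_cap − P_rod·A_ann = 1.437e6 N − 2.393e5 N

F ≈ 1.20e6 N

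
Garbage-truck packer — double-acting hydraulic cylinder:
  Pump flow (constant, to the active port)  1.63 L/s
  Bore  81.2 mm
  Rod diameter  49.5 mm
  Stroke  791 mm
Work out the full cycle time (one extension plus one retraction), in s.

Cap-side area A_cap = π/4 × (81.2 mm)² = 5178 mm^2
Rod-side annular area A_ann = π/4 × (81.2² − 49.5²) = 3254 mm^2
t_ext = A_cap·L/Q = 2.513 s
t_ret = A_ann·L/Q = 1.579 s
t_cycle = t_ext + t_ret

t ≈ 4.09 s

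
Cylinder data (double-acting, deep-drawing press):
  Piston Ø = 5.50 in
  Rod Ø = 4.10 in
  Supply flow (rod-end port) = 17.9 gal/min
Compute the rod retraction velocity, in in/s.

Rod-side annular area A_ann = π/4 × (5.50² − 4.10²) = 10.56 in^2
Flow into the rod-end port fills the annular volume.
v = Q / A

v ≈ 6.53 in/s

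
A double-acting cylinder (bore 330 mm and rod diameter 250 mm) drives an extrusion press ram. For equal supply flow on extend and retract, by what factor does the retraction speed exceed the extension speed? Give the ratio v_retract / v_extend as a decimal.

v_ret/v_ext ≈ 2.35

Cap-side area A_cap = π/4 × (330 mm)² = 85530 mm^2
Rod-side annular area A_ann = π/4 × (330² − 250²) = 36440 mm^2
For equal Q, v ∝ 1/A, so v_ret/v_ext = A_cap/A_ann.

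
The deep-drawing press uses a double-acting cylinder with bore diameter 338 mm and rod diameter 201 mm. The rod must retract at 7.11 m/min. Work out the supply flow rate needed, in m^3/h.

Rod-side annular area A_ann = π/4 × (338² − 201²) = 58000 mm^2
Q = A × v

Q ≈ 24.7 m^3/h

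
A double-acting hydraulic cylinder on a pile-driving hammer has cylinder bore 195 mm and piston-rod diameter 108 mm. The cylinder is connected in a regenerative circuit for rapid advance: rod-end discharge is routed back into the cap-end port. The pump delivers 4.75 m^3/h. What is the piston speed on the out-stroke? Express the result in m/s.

v ≈ 0.144 m/s

In regeneration the rod-end outflow joins the pump flow into the cap end, so the net volume the pump must supply per unit advance equals the rod cross-section area.
Rod cross-section A_rod = π/4 × (108 mm)² = 9161 mm^2
v = Q_pump / A_rod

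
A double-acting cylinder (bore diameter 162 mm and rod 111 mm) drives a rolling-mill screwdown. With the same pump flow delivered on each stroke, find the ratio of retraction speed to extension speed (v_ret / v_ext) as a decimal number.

v_ret/v_ext ≈ 1.88

Cap-side area A_cap = π/4 × (162 mm)² = 20610 mm^2
Rod-side annular area A_ann = π/4 × (162² − 111²) = 10940 mm^2
For equal Q, v ∝ 1/A, so v_ret/v_ext = A_cap/A_ann.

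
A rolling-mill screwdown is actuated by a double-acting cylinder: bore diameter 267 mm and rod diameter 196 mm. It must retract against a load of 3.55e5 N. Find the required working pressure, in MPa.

Rod-side annular area A_ann = π/4 × (267² − 196²) = 25820 mm^2
Retraction: pressure acts on the annular area.
P = F / A = 3.55e5 N / A

P ≈ 13.7 MPa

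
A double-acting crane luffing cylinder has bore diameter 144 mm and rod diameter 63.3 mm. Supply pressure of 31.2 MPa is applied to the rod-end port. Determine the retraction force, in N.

F ≈ 4.10e5 N

Rod-side annular area A_ann = π/4 × (144² − 63.3²) = 13140 mm^2
On retraction the pressure acts on the annular area (bore minus rod).
F = P × A_ann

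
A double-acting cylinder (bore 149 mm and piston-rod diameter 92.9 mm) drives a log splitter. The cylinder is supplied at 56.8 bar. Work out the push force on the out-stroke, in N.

Cap-side area A_cap = π/4 × (149 mm)² = 17440 mm^2
F = P × A_cap = 56.8 bar × A_cap

F ≈ 99000 N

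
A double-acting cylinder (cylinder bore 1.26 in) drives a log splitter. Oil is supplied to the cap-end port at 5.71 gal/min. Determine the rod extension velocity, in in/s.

Cap-side area A_cap = π/4 × (1.26 in)² = 1.247 in^2
v = Q / A

v ≈ 17.6 in/s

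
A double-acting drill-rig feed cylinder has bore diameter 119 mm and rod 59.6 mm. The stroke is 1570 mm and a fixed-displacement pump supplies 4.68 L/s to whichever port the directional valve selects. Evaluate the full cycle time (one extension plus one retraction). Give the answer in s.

t ≈ 6.53 s

Cap-side area A_cap = π/4 × (119 mm)² = 11120 mm^2
Rod-side annular area A_ann = π/4 × (119² − 59.6²) = 8332 mm^2
t_ext = A_cap·L/Q = 3.731 s
t_ret = A_ann·L/Q = 2.795 s
t_cycle = t_ext + t_ret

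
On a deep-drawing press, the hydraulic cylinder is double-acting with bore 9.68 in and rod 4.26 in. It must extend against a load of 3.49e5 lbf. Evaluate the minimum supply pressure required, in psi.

Cap-side area A_cap = π/4 × (9.68 in)² = 73.59 in^2
P = F / A = 3.49e5 lbf / A

P ≈ 4740 psi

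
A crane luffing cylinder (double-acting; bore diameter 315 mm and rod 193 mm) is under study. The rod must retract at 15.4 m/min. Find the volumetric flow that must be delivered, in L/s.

Q ≈ 12.5 L/s

Rod-side annular area A_ann = π/4 × (315² − 193²) = 48680 mm^2
Q = A × v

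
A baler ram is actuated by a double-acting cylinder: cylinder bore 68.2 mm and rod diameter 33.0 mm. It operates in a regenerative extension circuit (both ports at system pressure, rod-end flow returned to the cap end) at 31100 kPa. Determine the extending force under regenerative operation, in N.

With equal pressure on both faces, forces on the annular region cancel; the net push is pressure × rod cross-section.
Rod cross-section A_rod = π/4 × (33.0 mm)² = 855.3 mm^2
F = P × A_rod

F ≈ 26600 N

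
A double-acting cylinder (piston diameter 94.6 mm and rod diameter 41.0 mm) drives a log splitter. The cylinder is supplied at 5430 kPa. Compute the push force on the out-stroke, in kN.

F ≈ 38.2 kN

Cap-side area A_cap = π/4 × (94.6 mm)² = 7029 mm^2
F = P × A_cap = 5430 kPa × A_cap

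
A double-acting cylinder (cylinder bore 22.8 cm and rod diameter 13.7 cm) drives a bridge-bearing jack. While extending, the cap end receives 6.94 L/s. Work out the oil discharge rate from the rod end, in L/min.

Q_out ≈ 266 L/min

Cap-side area A_cap = π/4 × (22.8 cm)² = 408.3 cm^2
Rod-side annular area A_ann = π/4 × (22.8² − 13.7²) = 260.9 cm^2
Piston speed v = Q_in/A_cap; rod-end outflow Q_out = v × A_ann = Q_in × A_ann/A_cap.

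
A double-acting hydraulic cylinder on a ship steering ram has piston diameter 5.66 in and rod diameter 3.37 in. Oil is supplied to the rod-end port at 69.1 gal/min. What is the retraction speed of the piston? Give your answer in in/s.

v ≈ 16.4 in/s

Rod-side annular area A_ann = π/4 × (5.66² − 3.37²) = 16.24 in^2
Flow into the rod-end port fills the annular volume.
v = Q / A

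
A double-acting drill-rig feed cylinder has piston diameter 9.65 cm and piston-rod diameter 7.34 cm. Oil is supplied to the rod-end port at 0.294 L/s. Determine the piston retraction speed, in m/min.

v ≈ 5.72 m/min

Rod-side annular area A_ann = π/4 × (9.65² − 7.34²) = 30.82 cm^2
Flow into the rod-end port fills the annular volume.
v = Q / A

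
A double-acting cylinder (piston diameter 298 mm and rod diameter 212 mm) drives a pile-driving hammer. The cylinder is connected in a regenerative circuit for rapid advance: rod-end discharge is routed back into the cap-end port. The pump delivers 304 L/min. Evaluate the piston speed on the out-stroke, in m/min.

In regeneration the rod-end outflow joins the pump flow into the cap end, so the net volume the pump must supply per unit advance equals the rod cross-section area.
Rod cross-section A_rod = π/4 × (212 mm)² = 35300 mm^2
v = Q_pump / A_rod

v ≈ 8.61 m/min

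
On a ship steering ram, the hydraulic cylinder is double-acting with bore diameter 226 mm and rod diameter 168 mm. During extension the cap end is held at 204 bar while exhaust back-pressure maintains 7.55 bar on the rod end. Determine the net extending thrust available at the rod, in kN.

F ≈ 805 kN

Cap-side area A_cap = π/4 × (226 mm)² = 40110 mm^2
Rod-side annular area A_ann = π/4 × (226² − 168²) = 17950 mm^2
Net thrust = P_cap·A_cap − P_rod·A_ann = 818.3 kN − 13.55 kN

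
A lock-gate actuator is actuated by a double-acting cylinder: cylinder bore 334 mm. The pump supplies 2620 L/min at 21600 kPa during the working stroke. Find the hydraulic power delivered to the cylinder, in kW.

W ≈ 943 kW

Hydraulic power = P × Q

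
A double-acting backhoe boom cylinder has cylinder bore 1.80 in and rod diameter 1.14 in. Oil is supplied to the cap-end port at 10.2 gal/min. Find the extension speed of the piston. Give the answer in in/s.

v ≈ 15.4 in/s

Cap-side area A_cap = π/4 × (1.80 in)² = 2.545 in^2
v = Q / A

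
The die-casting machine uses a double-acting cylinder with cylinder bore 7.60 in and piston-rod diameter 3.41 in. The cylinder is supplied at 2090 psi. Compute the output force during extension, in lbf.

Cap-side area A_cap = π/4 × (7.60 in)² = 45.36 in^2
F = P × A_cap = 2090 psi × A_cap

F ≈ 94800 lbf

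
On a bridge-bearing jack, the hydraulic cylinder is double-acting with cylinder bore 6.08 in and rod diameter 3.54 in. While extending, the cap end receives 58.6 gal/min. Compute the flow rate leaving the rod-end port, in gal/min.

Cap-side area A_cap = π/4 × (6.08 in)² = 29.03 in^2
Rod-side annular area A_ann = π/4 × (6.08² − 3.54²) = 19.19 in^2
Piston speed v = Q_in/A_cap; rod-end outflow Q_out = v × A_ann = Q_in × A_ann/A_cap.

Q_out ≈ 38.7 gal/min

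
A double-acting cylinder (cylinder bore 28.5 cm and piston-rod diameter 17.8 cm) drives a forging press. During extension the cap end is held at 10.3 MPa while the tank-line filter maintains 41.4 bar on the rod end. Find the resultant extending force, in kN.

Cap-side area A_cap = π/4 × (28.5 cm)² = 637.9 cm^2
Rod-side annular area A_ann = π/4 × (28.5² − 17.8²) = 389.1 cm^2
Net thrust = P_cap·A_cap − P_rod·A_ann = 657.1 kN − 161.1 kN

F ≈ 496 kN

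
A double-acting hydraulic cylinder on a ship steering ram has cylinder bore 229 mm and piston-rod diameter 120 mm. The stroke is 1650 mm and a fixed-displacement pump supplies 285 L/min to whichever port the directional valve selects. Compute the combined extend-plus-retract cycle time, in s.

t ≈ 24.7 s

Cap-side area A_cap = π/4 × (229 mm)² = 41190 mm^2
Rod-side annular area A_ann = π/4 × (229² − 120²) = 29880 mm^2
t_ext = A_cap·L/Q = 14.31 s
t_ret = A_ann·L/Q = 10.38 s
t_cycle = t_ext + t_ret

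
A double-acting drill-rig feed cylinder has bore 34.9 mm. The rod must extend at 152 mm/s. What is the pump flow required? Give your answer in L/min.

Q ≈ 8.72 L/min

Cap-side area A_cap = π/4 × (34.9 mm)² = 956.6 mm^2
Q = A × v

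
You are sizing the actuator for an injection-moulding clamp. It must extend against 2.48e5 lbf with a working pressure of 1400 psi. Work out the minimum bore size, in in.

Extension force acts on the full piston face: F = P × (π/4)D².
D = √(4F / (πP)) = √(4 × 2.48e5 lbf / (π × 1400 psi))

D ≈ 15.0 in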